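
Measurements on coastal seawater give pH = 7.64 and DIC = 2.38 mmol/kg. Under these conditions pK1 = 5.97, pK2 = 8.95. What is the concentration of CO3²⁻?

[CO3²⁻] = 0.109 mmol/kg

α₂ = 1 / (1 + [H⁺]/K2 + [H⁺]²/(K1K2)) = 1 / (1 + 10^+1.31 + 10^-0.36)
   = 1 / (1 + 20.417 + 0.43652) = 1/21.854 = 0.04576
[CO3²⁻] = α₂ × DIC = 0.04576 × 2.38 = 0.109 mmol/kg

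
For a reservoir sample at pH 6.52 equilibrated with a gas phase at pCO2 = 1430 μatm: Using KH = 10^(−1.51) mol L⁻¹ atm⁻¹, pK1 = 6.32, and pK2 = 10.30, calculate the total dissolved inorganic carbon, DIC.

DIC = 0.114 mmol/L

[CO2*] = KH · pCO2 = 10^(−1.51) × 1430×10^-6 = 4.419×10^-5 mol/L
α₀ = 1/(1 + K1/[H⁺] + K1K2/[H⁺]²) = 1/(1 + 10^+0.20 + 10^-3.58) = 0.3868
DIC = [CO2*]/α₀ = 4.419×10^-5 / 0.3868 = 0.114 mmol/L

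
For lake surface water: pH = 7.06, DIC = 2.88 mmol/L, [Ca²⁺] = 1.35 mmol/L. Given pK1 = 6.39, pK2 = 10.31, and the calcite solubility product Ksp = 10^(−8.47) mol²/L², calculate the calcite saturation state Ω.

α₂ = 1 / (1 + [H⁺]/K2 + [H⁺]²/(K1K2)) = 1 / (1 + 10^+3.25 + 10^+2.58)
   = 1 / (1 + 1778.3 + 380.19) = 1/2159.5 = 0.0004631
[CO3²⁻] = α₂ × DIC = 0.0004631 × 2.88 = 0.001334 mmol/L = 1.334 μmol/L
Ksp = 10^(−8.47) = 3.388×10^-9
Ω = [Ca²⁺][CO3²⁻]/Ksp = (1.35×10^-3)(1.334×10^-6) / 3.388×10^-9 = 0.531

Ω = 0.531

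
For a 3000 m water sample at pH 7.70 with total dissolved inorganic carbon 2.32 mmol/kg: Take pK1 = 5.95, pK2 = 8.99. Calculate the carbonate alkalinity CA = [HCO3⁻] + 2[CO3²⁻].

CA = [HCO3⁻] + 2[CO3²⁻] = (α₁ + 2α₂)·DIC
At pH 7.70: [H⁺]/K1 = 10^-1.75 = 0.017783, K2/[H⁺] = 10^-1.29 = 0.051286
α₁ = 1/(1 + 0.017783 + 0.051286) = 1/1.0691 = 0.9354; α₂ = α₁·K2/[H⁺] = 0.04797
α₁ + 2α₂ = 1.0313
CA = 1.0313 × 2.32 = 2.39 mmol/kg

CA = 2.39 mmol/kg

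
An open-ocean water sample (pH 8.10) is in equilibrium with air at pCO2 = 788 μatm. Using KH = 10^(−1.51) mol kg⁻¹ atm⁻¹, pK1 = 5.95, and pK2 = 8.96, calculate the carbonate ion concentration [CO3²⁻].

[CO2*] = KH · pCO2 = 10^(−1.51) × 788×10^-6 = 2.435×10^-5 mol/kg
α₀ = 1/(1 + K1/[H⁺] + K1K2/[H⁺]²) = 1/(1 + 10^+2.15 + 10^+1.29) = 0.006182
DIC = [CO2*]/α₀ = 2.435×10^-5 / 0.006182 = 3.939 mmol/kg
[CO3²⁻] = α₂·DIC; α₂ = 0.1205, so [CO3²⁻] = 0.1205 × 3.939 = 0.475 mmol/kg

[CO3²⁻] = 0.475 mmol/kg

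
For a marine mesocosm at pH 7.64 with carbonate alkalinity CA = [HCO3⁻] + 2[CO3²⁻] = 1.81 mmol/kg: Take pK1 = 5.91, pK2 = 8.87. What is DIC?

CA = [HCO3⁻] + 2[CO3²⁻] = (α₁ + 2α₂)·DIC
At pH 7.64: [H⁺]/K1 = 10^-1.73 = 0.018621, K2/[H⁺] = 10^-1.23 = 0.058884
α₁ = 1/(1 + 0.018621 + 0.058884) = 1/1.0775 = 0.9281; α₂ = α₁·K2/[H⁺] = 0.05465
α₁ + 2α₂ = 1.0374
DIC = CA / (α₁ + 2α₂) = 1.81 / 1.0374 = 1.74 mmol/kg

DIC = 1.74 mmol/kg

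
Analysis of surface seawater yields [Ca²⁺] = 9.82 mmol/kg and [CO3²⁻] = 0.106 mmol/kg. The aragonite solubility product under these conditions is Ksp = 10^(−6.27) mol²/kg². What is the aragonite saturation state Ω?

Ω = 1.94

Ksp = 10^(−6.27) = 5.370×10^-7
Ω = [Ca²⁺][CO3²⁻]/Ksp = (9.82×10^-3)(0.106×10^-3) / 5.370×10^-7 = 1.94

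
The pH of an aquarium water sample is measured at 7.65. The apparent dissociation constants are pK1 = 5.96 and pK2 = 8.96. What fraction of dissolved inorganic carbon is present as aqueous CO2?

α₀ = 1 / (1 + K1/[H⁺] + K1K2/[H⁺]²) = 1 / (1 + 10^+1.69 + 10^+0.38)
   = 1 / (1 + 48.978 + 2.3988) = 1/52.377 = 0.01909

α₀ = 0.0191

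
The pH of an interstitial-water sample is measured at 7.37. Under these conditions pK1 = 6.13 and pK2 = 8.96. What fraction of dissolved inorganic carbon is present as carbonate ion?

α₂ = 0.0237

α₂ = 1 / (1 + [H⁺]/K2 + [H⁺]²/(K1K2)) = 1 / (1 + 10^+1.59 + 10^+0.35)
   = 1 / (1 + 38.905 + 2.2387) = 1/42.143 = 0.02373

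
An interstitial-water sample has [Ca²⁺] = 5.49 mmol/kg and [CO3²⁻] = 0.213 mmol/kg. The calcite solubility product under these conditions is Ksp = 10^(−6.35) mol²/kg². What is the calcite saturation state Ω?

Ω = 2.62

Ksp = 10^(−6.35) = 4.467×10^-7
Ω = [Ca²⁺][CO3²⁻]/Ksp = (5.49×10^-3)(0.213×10^-3) / 4.467×10^-7 = 2.62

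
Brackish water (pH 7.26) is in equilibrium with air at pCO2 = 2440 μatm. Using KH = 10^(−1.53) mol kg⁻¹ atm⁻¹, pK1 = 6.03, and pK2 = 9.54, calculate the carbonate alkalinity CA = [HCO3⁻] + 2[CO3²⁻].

CA = 1.24 mmol/kg

[CO2*] = KH · pCO2 = 10^(−1.53) × 2440×10^-6 = 7.201×10^-5 mol/kg
α₀ = 1/(1 + K1/[H⁺] + K1K2/[H⁺]²) = 1/(1 + 10^+1.23 + 10^-1.05) = 0.05534
DIC = [CO2*]/α₀ = 7.201×10^-5 / 0.05534 = 1.301 mmol/kg
CA = (α₁ + 2α₂)·DIC = (0.9397 + 2×0.004932) × 1.301 = 1.24 mmol/kg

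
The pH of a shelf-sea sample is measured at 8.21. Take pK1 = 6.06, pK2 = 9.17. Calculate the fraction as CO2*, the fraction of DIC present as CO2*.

α₀ = 0.00634

α₀ = 1 / (1 + K1/[H⁺] + K1K2/[H⁺]²) = 1 / (1 + 10^+2.15 + 10^+1.19)
   = 1 / (1 + 141.25 + 15.488) = 1/157.74 = 0.006339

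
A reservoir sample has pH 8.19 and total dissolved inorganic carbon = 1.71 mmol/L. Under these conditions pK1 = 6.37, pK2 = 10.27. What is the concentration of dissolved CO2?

[CO2*] = 0.0253 mmol/L

α₀ = 1 / (1 + K1/[H⁺] + K1K2/[H⁺]²) = 1 / (1 + 10^+1.82 + 10^-0.26)
   = 1 / (1 + 66.069 + 0.54954) = 1/67.619 = 0.01479
[CO2*] = α₀ × DIC = 0.01479 × 1.71 = 0.0253 mmol/L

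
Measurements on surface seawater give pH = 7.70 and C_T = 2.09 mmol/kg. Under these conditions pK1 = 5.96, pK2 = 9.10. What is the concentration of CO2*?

[CO2*] = 0.0359 mmol/kg

α₀ = 1 / (1 + K1/[H⁺] + K1K2/[H⁺]²) = 1 / (1 + 10^+1.74 + 10^+0.34)
   = 1 / (1 + 54.954 + 2.1878) = 1/58.142 = 0.01720
[CO2*] = α₀ × DIC = 0.01720 × 2.09 = 0.0359 mmol/kg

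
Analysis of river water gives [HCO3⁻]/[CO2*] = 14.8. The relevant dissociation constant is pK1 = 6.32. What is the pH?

From K1 = [H⁺][HCO3⁻]/[CO2*]:  pH = pK1 + log₁₀([HCO3⁻]/[CO2*])
log₁₀(14.8) = +1.170
pH = 6.32 + (+1.170) = 7.49

pH = 7.49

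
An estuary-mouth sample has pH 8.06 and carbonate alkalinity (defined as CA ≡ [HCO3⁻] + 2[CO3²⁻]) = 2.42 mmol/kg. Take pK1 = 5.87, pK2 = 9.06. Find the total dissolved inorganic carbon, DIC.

CA = [HCO3⁻] + 2[CO3²⁻] = (α₁ + 2α₂)·DIC
At pH 8.06: [H⁺]/K1 = 10^-2.19 = 0.0064565, K2/[H⁺] = 10^-1.00 = 0.10000
α₁ = 1/(1 + 0.0064565 + 0.10000) = 1/1.1065 = 0.9038; α₂ = α₁·K2/[H⁺] = 0.09038
α₁ + 2α₂ = 1.0845
DIC = CA / (α₁ + 2α₂) = 2.42 / 1.0845 = 2.23 mmol/kg

DIC = 2.23 mmol/kg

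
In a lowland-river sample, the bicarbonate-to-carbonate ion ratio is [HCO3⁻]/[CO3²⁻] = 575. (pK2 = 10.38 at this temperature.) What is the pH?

pH = 7.62

From K2 = [H⁺][CO3²⁻]/[HCO3⁻]:  pH = pK2 − log₁₀([HCO3⁻]/[CO3²⁻])
log₁₀(575) = +2.760
pH = 10.38 − (+2.760) = 7.62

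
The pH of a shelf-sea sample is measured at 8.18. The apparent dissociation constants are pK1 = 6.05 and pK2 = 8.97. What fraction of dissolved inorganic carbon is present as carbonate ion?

α₂ = 0.139

α₂ = 1 / (1 + [H⁺]/K2 + [H⁺]²/(K1K2)) = 1 / (1 + 10^+0.79 + 10^-1.34)
   = 1 / (1 + 6.1660 + 0.045709) = 1/7.2117 = 0.1387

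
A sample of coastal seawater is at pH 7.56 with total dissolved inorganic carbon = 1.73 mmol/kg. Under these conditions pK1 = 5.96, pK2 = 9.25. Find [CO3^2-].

α₂ = 1 / (1 + [H⁺]/K2 + [H⁺]²/(K1K2)) = 1 / (1 + 10^+1.69 + 10^+0.09)
   = 1 / (1 + 48.978 + 1.2303) = 1/51.208 = 0.01953
[CO3²⁻] = α₂ × DIC = 0.01953 × 1.73 = 0.0338 mmol/kg

[CO3²⁻] = 0.0338 mmol/kg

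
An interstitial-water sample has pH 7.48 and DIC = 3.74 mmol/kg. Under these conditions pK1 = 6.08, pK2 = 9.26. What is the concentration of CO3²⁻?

α₂ = 1 / (1 + [H⁺]/K2 + [H⁺]²/(K1K2)) = 1 / (1 + 10^+1.78 + 10^+0.38)
   = 1 / (1 + 60.256 + 2.3988) = 1/63.655 = 0.01571
[CO3²⁻] = α₂ × DIC = 0.01571 × 3.74 = 0.0588 mmol/kg

[CO3²⁻] = 0.0588 mmol/kg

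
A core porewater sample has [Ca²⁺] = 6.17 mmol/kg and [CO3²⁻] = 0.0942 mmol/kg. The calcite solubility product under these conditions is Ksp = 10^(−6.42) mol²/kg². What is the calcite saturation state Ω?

Ω = 1.53

Ksp = 10^(−6.42) = 3.802×10^-7
Ω = [Ca²⁺][CO3²⁻]/Ksp = (6.17×10^-3)(0.0942×10^-3) / 3.802×10^-7 = 1.53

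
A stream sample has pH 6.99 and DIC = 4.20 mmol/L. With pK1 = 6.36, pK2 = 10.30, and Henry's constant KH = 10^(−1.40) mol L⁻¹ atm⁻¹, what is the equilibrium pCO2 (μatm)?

α₀ = 1 / (1 + K1/[H⁺] + K1K2/[H⁺]²) = 1 / (1 + 10^+0.63 + 10^-2.68)
   = 1 / (1 + 4.2658 + 0.0020893) = 1/5.2679 = 0.1898
[CO2*] = α₀ × DIC = 0.1898 × 4.20 = 0.7973 mmol/L
pCO2 = [CO2*]/KH = 7.973×10^-4 / 3.981×10^-2 = 2.00×10^4 μatm

pCO2 = 2.00×10^4 μatm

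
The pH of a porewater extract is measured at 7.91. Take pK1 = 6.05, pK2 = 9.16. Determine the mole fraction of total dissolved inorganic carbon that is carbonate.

α₂ = 0.0526

α₂ = 1 / (1 + [H⁺]/K2 + [H⁺]²/(K1K2)) = 1 / (1 + 10^+1.25 + 10^-0.61)
   = 1 / (1 + 17.783 + 0.24547) = 1/19.028 = 0.05255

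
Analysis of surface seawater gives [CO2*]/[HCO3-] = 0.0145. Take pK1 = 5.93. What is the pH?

From K1 = [H⁺][HCO3-]/[CO2*]:  pH = pK1 − log₁₀([CO2*]/[HCO3-])
log₁₀(0.0145) = -1.839
pH = 5.93 − (-1.839) = 7.77

pH = 7.77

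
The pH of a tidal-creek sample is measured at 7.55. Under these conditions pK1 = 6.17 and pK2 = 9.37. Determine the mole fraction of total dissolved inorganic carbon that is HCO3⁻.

α₁ = 1 / (1 + [H⁺]/K1 + K2/[H⁺]) = 1 / (1 + 10^-1.38 + 10^-1.82)
   = 1 / (1 + 0.041687 + 0.015136) = 1/1.0568 = 0.9462

α₁ = 0.946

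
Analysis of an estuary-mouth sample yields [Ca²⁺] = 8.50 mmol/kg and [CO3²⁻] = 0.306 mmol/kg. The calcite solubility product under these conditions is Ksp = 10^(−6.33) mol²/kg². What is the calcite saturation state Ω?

Ksp = 10^(−6.33) = 4.677×10^-7
Ω = [Ca²⁺][CO3²⁻]/Ksp = (8.50×10^-3)(0.306×10^-3) / 4.677×10^-7 = 5.56

Ω = 5.56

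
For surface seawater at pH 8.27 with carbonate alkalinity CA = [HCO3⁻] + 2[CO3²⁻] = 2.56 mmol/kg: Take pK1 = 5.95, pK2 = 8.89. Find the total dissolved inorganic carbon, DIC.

DIC = 2.15 mmol/kg

CA = [HCO3⁻] + 2[CO3²⁻] = (α₁ + 2α₂)·DIC
At pH 8.27: [H⁺]/K1 = 10^-2.32 = 0.0047863, K2/[H⁺] = 10^-0.62 = 0.23988
α₁ = 1/(1 + 0.0047863 + 0.23988) = 1/1.2447 = 0.8034; α₂ = α₁·K2/[H⁺] = 0.1927
α₁ + 2α₂ = 1.1889
DIC = CA / (α₁ + 2α₂) = 2.56 / 1.1889 = 2.15 mmol/kg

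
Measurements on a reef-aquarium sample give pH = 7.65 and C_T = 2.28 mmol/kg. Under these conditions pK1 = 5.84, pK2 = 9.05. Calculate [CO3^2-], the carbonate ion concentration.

α₂ = 1 / (1 + [H⁺]/K2 + [H⁺]²/(K1K2)) = 1 / (1 + 10^+1.40 + 10^-0.41)
   = 1 / (1 + 25.119 + 0.38905) = 1/26.508 = 0.03772
[CO3²⁻] = α₂ × DIC = 0.03772 × 2.28 = 0.0860 mmol/kg

[CO3²⁻] = 0.0860 mmol/kg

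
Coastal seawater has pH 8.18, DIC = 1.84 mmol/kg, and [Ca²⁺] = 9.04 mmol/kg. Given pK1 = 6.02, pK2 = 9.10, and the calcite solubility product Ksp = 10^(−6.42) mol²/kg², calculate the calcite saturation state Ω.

α₂ = 1 / (1 + [H⁺]/K2 + [H⁺]²/(K1K2)) = 1 / (1 + 10^+0.92 + 10^-1.24)
   = 1 / (1 + 8.3176 + 0.057544) = 1/9.3752 = 0.1067
[CO3²⁻] = α₂ × DIC = 0.1067 × 1.84 = 0.1963 mmol/kg
Ksp = 10^(−6.42) = 3.802×10^-7
Ω = [Ca²⁺][CO3²⁻]/Ksp = (9.04×10^-3)(1.963×10^-4) / 3.802×10^-7 = 4.67

Ω = 4.67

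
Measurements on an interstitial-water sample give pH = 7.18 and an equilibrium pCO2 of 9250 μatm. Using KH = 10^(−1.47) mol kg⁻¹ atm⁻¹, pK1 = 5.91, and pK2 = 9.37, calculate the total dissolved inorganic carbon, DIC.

[CO2*] = KH · pCO2 = 10^(−1.47) × 9250×10^-6 = 3.134×10^-4 mol/kg
α₀ = 1/(1 + K1/[H⁺] + K1K2/[H⁺]²) = 1/(1 + 10^+1.27 + 10^-0.92) = 0.05066
DIC = [CO2*]/α₀ = 3.134×10^-4 / 0.05066 = 6.19 mmol/kg

DIC = 6.19 mmol/kg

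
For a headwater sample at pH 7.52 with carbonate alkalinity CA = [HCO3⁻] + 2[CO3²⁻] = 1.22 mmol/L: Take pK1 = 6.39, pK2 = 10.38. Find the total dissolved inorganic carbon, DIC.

CA = [HCO3⁻] + 2[CO3²⁻] = (α₁ + 2α₂)·DIC
At pH 7.52: [H⁺]/K1 = 10^-1.13 = 0.074131, K2/[H⁺] = 10^-2.86 = 0.0013804
α₁ = 1/(1 + 0.074131 + 0.0013804) = 1/1.0755 = 0.9298; α₂ = α₁·K2/[H⁺] = 0.001283
α₁ + 2α₂ = 0.9324
DIC = CA / (α₁ + 2α₂) = 1.22 / 0.9324 = 1.31 mmol/L

DIC = 1.31 mmol/L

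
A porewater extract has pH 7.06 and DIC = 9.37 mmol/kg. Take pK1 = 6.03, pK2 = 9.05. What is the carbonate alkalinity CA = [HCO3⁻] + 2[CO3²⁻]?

CA = 8.66 mmol/kg

CA = [HCO3⁻] + 2[CO3²⁻] = (α₁ + 2α₂)·DIC
At pH 7.06: [H⁺]/K1 = 10^-1.03 = 0.093325, K2/[H⁺] = 10^-1.99 = 0.010233
α₁ = 1/(1 + 0.093325 + 0.010233) = 1/1.1036 = 0.9062; α₂ = α₁·K2/[H⁺] = 0.009273
α₁ + 2α₂ = 0.9247
CA = 0.9247 × 9.37 = 8.66 mmol/kg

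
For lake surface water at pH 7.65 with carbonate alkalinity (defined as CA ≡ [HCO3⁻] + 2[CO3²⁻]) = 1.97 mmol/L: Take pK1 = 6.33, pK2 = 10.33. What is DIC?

DIC = 2.06 mmol/L

CA = [HCO3⁻] + 2[CO3²⁻] = (α₁ + 2α₂)·DIC
At pH 7.65: [H⁺]/K1 = 10^-1.32 = 0.047863, K2/[H⁺] = 10^-2.68 = 0.0020893
α₁ = 1/(1 + 0.047863 + 0.0020893) = 1/1.0500 = 0.9524; α₂ = α₁·K2/[H⁺] = 0.001990
α₁ + 2α₂ = 0.9564
DIC = CA / (α₁ + 2α₂) = 1.97 / 0.9564 = 2.06 mmol/L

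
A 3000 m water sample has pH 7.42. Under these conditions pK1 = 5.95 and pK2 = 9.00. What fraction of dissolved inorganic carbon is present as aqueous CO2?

α₀ = 1 / (1 + K1/[H⁺] + K1K2/[H⁺]²) = 1 / (1 + 10^+1.47 + 10^-0.11)
   = 1 / (1 + 29.512 + 0.77625) = 1/31.288 = 0.03196

α₀ = 0.0320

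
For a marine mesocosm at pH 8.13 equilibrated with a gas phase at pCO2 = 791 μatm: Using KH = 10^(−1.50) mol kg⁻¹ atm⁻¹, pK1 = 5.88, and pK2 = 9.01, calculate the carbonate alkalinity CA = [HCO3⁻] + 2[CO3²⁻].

CA = 5.62 mmol/kg

[CO2*] = KH · pCO2 = 10^(−1.50) × 791×10^-6 = 2.501×10^-5 mol/kg
α₀ = 1/(1 + K1/[H⁺] + K1K2/[H⁺]²) = 1/(1 + 10^+2.25 + 10^+1.37) = 0.004944
DIC = [CO2*]/α₀ = 2.501×10^-5 / 0.004944 = 5.060 mmol/kg
CA = (α₁ + 2α₂)·DIC = (0.8792 + 2×0.1159) × 5.060 = 5.62 mmol/kg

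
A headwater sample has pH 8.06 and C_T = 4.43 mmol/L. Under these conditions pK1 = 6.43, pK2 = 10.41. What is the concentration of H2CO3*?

[CO2*] = 0.101 mmol/L

α₀ = 1 / (1 + K1/[H⁺] + K1K2/[H⁺]²) = 1 / (1 + 10^+1.63 + 10^-0.72)
   = 1 / (1 + 42.658 + 0.19055) = 1/43.848 = 0.02281
[CO2*] = α₀ × DIC = 0.02281 × 4.43 = 0.101 mmol/L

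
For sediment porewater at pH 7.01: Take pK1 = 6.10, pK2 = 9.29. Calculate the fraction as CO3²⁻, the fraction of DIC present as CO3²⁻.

α₂ = 0.00465

α₂ = 1 / (1 + [H⁺]/K2 + [H⁺]²/(K1K2)) = 1 / (1 + 10^+2.28 + 10^+1.37)
   = 1 / (1 + 190.55 + 23.442) = 1/214.99 = 0.004651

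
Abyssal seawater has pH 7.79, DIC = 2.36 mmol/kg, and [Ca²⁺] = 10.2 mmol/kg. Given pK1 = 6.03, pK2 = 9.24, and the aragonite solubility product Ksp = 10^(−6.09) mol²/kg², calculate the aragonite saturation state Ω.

Ω = 0.998

α₂ = 1 / (1 + [H⁺]/K2 + [H⁺]²/(K1K2)) = 1 / (1 + 10^+1.45 + 10^-0.31)
   = 1 / (1 + 28.184 + 0.48978) = 1/29.674 = 0.03370
[CO3²⁻] = α₂ × DIC = 0.03370 × 2.36 = 0.07953 mmol/kg
Ksp = 10^(−6.09) = 8.128×10^-7
Ω = [Ca²⁺][CO3²⁻]/Ksp = (10.2×10^-3)(7.953×10^-5) / 8.128×10^-7 = 0.998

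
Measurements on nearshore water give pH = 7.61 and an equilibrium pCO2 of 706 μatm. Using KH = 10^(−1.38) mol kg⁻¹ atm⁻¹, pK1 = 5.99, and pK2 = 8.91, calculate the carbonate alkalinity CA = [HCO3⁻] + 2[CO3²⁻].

[CO2*] = KH · pCO2 = 10^(−1.38) × 706×10^-6 = 2.943×10^-5 mol/kg
α₀ = 1/(1 + K1/[H⁺] + K1K2/[H⁺]²) = 1/(1 + 10^+1.62 + 10^+0.32) = 0.02233
DIC = [CO2*]/α₀ = 2.943×10^-5 / 0.02233 = 1.318 mmol/kg
CA = (α₁ + 2α₂)·DIC = (0.9310 + 2×0.04666) × 1.318 = 1.35 mmol/kg

CA = 1.35 mmol/kg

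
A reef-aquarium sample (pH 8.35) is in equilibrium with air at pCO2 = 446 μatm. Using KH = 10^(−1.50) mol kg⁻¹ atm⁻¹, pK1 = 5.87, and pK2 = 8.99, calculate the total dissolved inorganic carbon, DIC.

DIC = 5.25 mmol/kg

[CO2*] = KH · pCO2 = 10^(−1.50) × 446×10^-6 = 1.410×10^-5 mol/kg
α₀ = 1/(1 + K1/[H⁺] + K1K2/[H⁺]²) = 1/(1 + 10^+2.48 + 10^+1.84) = 0.002687
DIC = [CO2*]/α₀ = 1.410×10^-5 / 0.002687 = 5.25 mmol/kg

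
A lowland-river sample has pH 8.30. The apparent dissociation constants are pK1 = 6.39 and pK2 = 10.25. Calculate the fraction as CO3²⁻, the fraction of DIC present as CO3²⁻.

α₂ = 1 / (1 + [H⁺]/K2 + [H⁺]²/(K1K2)) = 1 / (1 + 10^+1.95 + 10^+0.04)
   = 1 / (1 + 89.125 + 1.0965) = 1/91.222 = 0.01096

α₂ = 0.0110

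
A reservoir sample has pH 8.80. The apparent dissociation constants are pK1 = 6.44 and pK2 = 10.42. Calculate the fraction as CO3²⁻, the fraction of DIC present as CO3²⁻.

α₂ = 1 / (1 + [H⁺]/K2 + [H⁺]²/(K1K2)) = 1 / (1 + 10^+1.62 + 10^-0.74)
   = 1 / (1 + 41.687 + 0.18197) = 1/42.869 = 0.02333

α₂ = 0.0233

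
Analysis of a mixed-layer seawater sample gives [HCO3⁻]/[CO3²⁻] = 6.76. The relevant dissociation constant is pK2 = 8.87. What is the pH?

From K2 = [H⁺][CO3²⁻]/[HCO3⁻]:  pH = pK2 − log₁₀([HCO3⁻]/[CO3²⁻])
log₁₀(6.76) = +0.830
pH = 8.87 − (+0.830) = 8.04

pH = 8.04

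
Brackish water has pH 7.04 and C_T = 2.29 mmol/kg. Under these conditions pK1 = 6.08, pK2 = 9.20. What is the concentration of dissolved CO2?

[CO2*] = 0.225 mmol/kg

α₀ = 1 / (1 + K1/[H⁺] + K1K2/[H⁺]²) = 1 / (1 + 10^+0.96 + 10^-1.20)
   = 1 / (1 + 9.1201 + 0.063096) = 1/10.183 = 0.09820
[CO2*] = α₀ × DIC = 0.09820 × 2.29 = 0.225 mmol/kg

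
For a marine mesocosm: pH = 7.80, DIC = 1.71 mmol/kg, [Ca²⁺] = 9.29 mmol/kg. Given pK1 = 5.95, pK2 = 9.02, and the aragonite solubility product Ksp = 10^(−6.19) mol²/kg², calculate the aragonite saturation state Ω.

Ω = 1.38

α₂ = 1 / (1 + [H⁺]/K2 + [H⁺]²/(K1K2)) = 1 / (1 + 10^+1.22 + 10^-0.63)
   = 1 / (1 + 16.596 + 0.23442) = 1/17.830 = 0.05608
[CO3²⁻] = α₂ × DIC = 0.05608 × 1.71 = 0.09590 mmol/kg
Ksp = 10^(−6.19) = 6.457×10^-7
Ω = [Ca²⁺][CO3²⁻]/Ksp = (9.29×10^-3)(9.590×10^-5) / 6.457×10^-7 = 1.38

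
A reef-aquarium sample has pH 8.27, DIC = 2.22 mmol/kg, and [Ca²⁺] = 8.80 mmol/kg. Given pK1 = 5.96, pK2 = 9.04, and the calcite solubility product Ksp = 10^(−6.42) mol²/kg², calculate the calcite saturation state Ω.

α₂ = 1 / (1 + [H⁺]/K2 + [H⁺]²/(K1K2)) = 1 / (1 + 10^+0.77 + 10^-1.54)
   = 1 / (1 + 5.8884 + 0.028840) = 1/6.9173 = 0.1446
[CO3²⁻] = α₂ × DIC = 0.1446 × 2.22 = 0.3209 mmol/kg
Ksp = 10^(−6.42) = 3.802×10^-7
Ω = [Ca²⁺][CO3²⁻]/Ksp = (8.80×10^-3)(3.209×10^-4) / 3.802×10^-7 = 7.43

Ω = 7.43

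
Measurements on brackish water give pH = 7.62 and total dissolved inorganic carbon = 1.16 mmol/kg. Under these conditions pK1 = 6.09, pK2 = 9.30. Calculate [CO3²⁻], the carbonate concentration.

[CO3²⁻] = 0.0231 mmol/kg

α₂ = 1 / (1 + [H⁺]/K2 + [H⁺]²/(K1K2)) = 1 / (1 + 10^+1.68 + 10^+0.15)
   = 1 / (1 + 47.863 + 1.4125) = 1/50.276 = 0.01989
[CO3²⁻] = α₂ × DIC = 0.01989 × 1.16 = 0.0231 mmol/kg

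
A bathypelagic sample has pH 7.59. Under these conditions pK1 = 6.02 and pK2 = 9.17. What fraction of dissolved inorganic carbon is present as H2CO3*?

α₀ = 0.0256

α₀ = 1 / (1 + K1/[H⁺] + K1K2/[H⁺]²) = 1 / (1 + 10^+1.57 + 10^-0.01)
   = 1 / (1 + 37.154 + 0.97724) = 1/39.131 = 0.02556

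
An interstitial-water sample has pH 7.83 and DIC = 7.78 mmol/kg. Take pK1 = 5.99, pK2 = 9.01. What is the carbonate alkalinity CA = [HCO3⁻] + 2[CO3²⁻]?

CA = 8.15 mmol/kg

CA = [HCO3⁻] + 2[CO3²⁻] = (α₁ + 2α₂)·DIC
At pH 7.83: [H⁺]/K1 = 10^-1.84 = 0.014454, K2/[H⁺] = 10^-1.18 = 0.066069
α₁ = 1/(1 + 0.014454 + 0.066069) = 1/1.0805 = 0.9255; α₂ = α₁·K2/[H⁺] = 0.06115
α₁ + 2α₂ = 1.0478
CA = 1.0478 × 7.78 = 8.15 mmol/kg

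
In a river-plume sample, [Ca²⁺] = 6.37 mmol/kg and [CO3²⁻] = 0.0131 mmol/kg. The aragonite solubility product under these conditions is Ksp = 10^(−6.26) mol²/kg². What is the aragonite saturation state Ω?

Ksp = 10^(−6.26) = 5.495×10^-7
Ω = [Ca²⁺][CO3²⁻]/Ksp = (6.37×10^-3)(0.0131×10^-3) / 5.495×10^-7 = 0.152

Ω = 0.152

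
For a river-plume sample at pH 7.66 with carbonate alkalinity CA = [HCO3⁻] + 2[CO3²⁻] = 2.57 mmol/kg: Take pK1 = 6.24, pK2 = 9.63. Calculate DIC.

DIC = 2.64 mmol/kg

CA = [HCO3⁻] + 2[CO3²⁻] = (α₁ + 2α₂)·DIC
At pH 7.66: [H⁺]/K1 = 10^-1.42 = 0.038019, K2/[H⁺] = 10^-1.97 = 0.010715
α₁ = 1/(1 + 0.038019 + 0.010715) = 1/1.0487 = 0.9535; α₂ = α₁·K2/[H⁺] = 0.01022
α₁ + 2α₂ = 0.9740
DIC = CA / (α₁ + 2α₂) = 2.57 / 0.9740 = 2.64 mmol/kg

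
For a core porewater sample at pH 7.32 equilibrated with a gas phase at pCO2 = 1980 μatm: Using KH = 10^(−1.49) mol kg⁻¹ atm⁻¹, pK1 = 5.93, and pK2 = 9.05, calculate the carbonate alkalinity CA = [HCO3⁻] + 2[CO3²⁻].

[CO2*] = KH · pCO2 = 10^(−1.49) × 1980×10^-6 = 6.407×10^-5 mol/kg
α₀ = 1/(1 + K1/[H⁺] + K1K2/[H⁺]²) = 1/(1 + 10^+1.39 + 10^-0.34) = 0.03846
DIC = [CO2*]/α₀ = 6.407×10^-5 / 0.03846 = 1.666 mmol/kg
CA = (α₁ + 2α₂)·DIC = (0.9440 + 2×0.01758) × 1.666 = 1.63 mmol/kg

CA = 1.63 mmol/kg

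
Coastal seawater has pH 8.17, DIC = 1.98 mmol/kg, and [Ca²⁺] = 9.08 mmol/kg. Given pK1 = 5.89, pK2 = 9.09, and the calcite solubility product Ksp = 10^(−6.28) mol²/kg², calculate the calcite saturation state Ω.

α₂ = 1 / (1 + [H⁺]/K2 + [H⁺]²/(K1K2)) = 1 / (1 + 10^+0.92 + 10^-1.36)
   = 1 / (1 + 8.3176 + 0.043652) = 1/9.3613 = 0.1068
[CO3²⁻] = α₂ × DIC = 0.1068 × 1.98 = 0.2115 mmol/kg
Ksp = 10^(−6.28) = 5.248×10^-7
Ω = [Ca²⁺][CO3²⁻]/Ksp = (9.08×10^-3)(2.115×10^-4) / 5.248×10^-7 = 3.66

Ω = 3.66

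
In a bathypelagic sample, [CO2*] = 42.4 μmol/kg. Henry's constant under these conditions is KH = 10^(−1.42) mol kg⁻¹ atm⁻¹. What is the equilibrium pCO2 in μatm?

pCO2 = 1120 μatm

KH = 10^(−1.42) = 3.802×10^-2 mol kg⁻¹ atm⁻¹
pCO2 = [CO2*]/KH = 42.4×10^-6 / 3.802×10^-2 = 1.12×10^-3 atm = 1120 μatm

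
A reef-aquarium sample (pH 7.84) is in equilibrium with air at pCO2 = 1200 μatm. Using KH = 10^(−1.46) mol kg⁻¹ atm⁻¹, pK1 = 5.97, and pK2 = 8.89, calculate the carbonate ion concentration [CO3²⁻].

[CO2*] = KH · pCO2 = 10^(−1.46) × 1200×10^-6 = 4.161×10^-5 mol/kg
α₀ = 1/(1 + K1/[H⁺] + K1K2/[H⁺]²) = 1/(1 + 10^+1.87 + 10^+0.82) = 0.01223
DIC = [CO2*]/α₀ = 4.161×10^-5 / 0.01223 = 3.401 mmol/kg
[CO3²⁻] = α₂·DIC; α₂ = 0.08083, so [CO3²⁻] = 0.08083 × 3.401 = 0.275 mmol/kg

[CO3²⁻] = 0.275 mmol/kg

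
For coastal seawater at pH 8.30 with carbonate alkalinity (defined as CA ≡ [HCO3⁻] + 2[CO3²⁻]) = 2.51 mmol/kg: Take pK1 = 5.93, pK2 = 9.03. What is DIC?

DIC = 2.18 mmol/kg

CA = [HCO3⁻] + 2[CO3²⁻] = (α₁ + 2α₂)·DIC
At pH 8.30: [H⁺]/K1 = 10^-2.37 = 0.0042658, K2/[H⁺] = 10^-0.73 = 0.18621
α₁ = 1/(1 + 0.0042658 + 0.18621) = 1/1.1905 = 0.8400; α₂ = α₁·K2/[H⁺] = 0.1564
α₁ + 2α₂ = 1.1528
DIC = CA / (α₁ + 2α₂) = 2.51 / 1.1528 = 2.18 mmol/kg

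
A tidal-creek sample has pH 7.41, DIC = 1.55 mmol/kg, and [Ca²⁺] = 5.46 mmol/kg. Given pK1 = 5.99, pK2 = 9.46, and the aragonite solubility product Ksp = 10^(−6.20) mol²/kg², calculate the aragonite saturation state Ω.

Ω = 0.114

α₂ = 1 / (1 + [H⁺]/K2 + [H⁺]²/(K1K2)) = 1 / (1 + 10^+2.05 + 10^+0.63)
   = 1 / (1 + 112.20 + 4.2658) = 1/117.47 = 0.008513
[CO3²⁻] = α₂ × DIC = 0.008513 × 1.55 = 0.01320 mmol/kg = 13.20 μmol/kg
Ksp = 10^(−6.20) = 6.310×10^-7
Ω = [Ca²⁺][CO3²⁻]/Ksp = (5.46×10^-3)(1.320×10^-5) / 6.310×10^-7 = 0.114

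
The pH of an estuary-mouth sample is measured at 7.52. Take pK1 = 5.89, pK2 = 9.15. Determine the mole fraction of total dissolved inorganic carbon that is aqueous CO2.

α₀ = 1 / (1 + K1/[H⁺] + K1K2/[H⁺]²) = 1 / (1 + 10^+1.63 + 10^-0.00)
   = 1 / (1 + 42.658 + 1.0000) = 1/44.658 = 0.02239

α₀ = 0.0224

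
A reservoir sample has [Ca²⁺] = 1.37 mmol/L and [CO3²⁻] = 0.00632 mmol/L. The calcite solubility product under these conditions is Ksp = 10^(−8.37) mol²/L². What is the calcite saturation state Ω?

Ω = 2.03

Ksp = 10^(−8.37) = 4.266×10^-9
Ω = [Ca²⁺][CO3²⁻]/Ksp = (1.37×10^-3)(0.00632×10^-3) / 4.266×10^-9 = 2.03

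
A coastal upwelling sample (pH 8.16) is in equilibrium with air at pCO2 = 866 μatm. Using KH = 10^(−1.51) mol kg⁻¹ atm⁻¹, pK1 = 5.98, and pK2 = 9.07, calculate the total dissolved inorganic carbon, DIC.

[CO2*] = KH · pCO2 = 10^(−1.51) × 866×10^-6 = 2.676×10^-5 mol/kg
α₀ = 1/(1 + K1/[H⁺] + K1K2/[H⁺]²) = 1/(1 + 10^+2.18 + 10^+1.27) = 0.005849
DIC = [CO2*]/α₀ = 2.676×10^-5 / 0.005849 = 4.58 mmol/kg

DIC = 4.58 mmol/kg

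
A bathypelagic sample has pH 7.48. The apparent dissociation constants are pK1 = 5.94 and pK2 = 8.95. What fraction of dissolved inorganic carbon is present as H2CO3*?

α₀ = 0.0271

α₀ = 1 / (1 + K1/[H⁺] + K1K2/[H⁺]²) = 1 / (1 + 10^+1.54 + 10^+0.07)
   = 1 / (1 + 34.674 + 1.1749) = 1/36.849 = 0.02714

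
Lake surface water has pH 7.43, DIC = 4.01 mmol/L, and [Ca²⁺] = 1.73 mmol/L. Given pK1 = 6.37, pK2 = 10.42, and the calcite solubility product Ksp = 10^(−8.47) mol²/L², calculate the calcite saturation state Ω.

α₂ = 1 / (1 + [H⁺]/K2 + [H⁺]²/(K1K2)) = 1 / (1 + 10^+2.99 + 10^+1.93)
   = 1 / (1 + 977.24 + 85.114) = 1/1063.4 = 0.0009404
[CO3²⁻] = α₂ × DIC = 0.0009404 × 4.01 = 0.003771 mmol/L = 3.771 μmol/L
Ksp = 10^(−8.47) = 3.388×10^-9
Ω = [Ca²⁺][CO3²⁻]/Ksp = (1.73×10^-3)(3.771×10^-6) / 3.388×10^-9 = 1.93

Ω = 1.93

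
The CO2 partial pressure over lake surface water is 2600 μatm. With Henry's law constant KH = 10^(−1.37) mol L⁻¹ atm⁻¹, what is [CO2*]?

KH = 10^(−1.37) = 4.266×10^-2 mol L⁻¹ atm⁻¹
[CO2*] = KH · pCO2 = 4.266×10^-2 × 2600×10^-6 atm = 1.11×10^-4 mol/L

[CO2*] = 111 μmol/L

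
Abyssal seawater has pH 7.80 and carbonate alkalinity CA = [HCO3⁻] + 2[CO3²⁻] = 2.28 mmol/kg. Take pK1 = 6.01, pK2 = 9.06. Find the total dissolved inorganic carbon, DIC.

DIC = 2.20 mmol/kg

CA = [HCO3⁻] + 2[CO3²⁻] = (α₁ + 2α₂)·DIC
At pH 7.80: [H⁺]/K1 = 10^-1.79 = 0.016218, K2/[H⁺] = 10^-1.26 = 0.054954
α₁ = 1/(1 + 0.016218 + 0.054954) = 1/1.0712 = 0.9336; α₂ = α₁·K2/[H⁺] = 0.05130
α₁ + 2α₂ = 1.0362
DIC = CA / (α₁ + 2α₂) = 2.28 / 1.0362 = 2.20 mmol/kg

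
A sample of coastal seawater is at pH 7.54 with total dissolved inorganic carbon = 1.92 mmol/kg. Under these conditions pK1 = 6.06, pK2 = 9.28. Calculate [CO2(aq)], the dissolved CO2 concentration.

α₀ = 1 / (1 + K1/[H⁺] + K1K2/[H⁺]²) = 1 / (1 + 10^+1.48 + 10^-0.26)
   = 1 / (1 + 30.200 + 0.54954) = 1/31.749 = 0.03150
[CO2*] = α₀ × DIC = 0.03150 × 1.92 = 0.0605 mmol/kg

[CO2*] = 0.0605 mmol/kg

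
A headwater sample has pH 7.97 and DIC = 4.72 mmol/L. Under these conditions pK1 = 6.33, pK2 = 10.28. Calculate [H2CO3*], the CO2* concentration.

[CO2*] = 0.105 mmol/L

α₀ = 1 / (1 + K1/[H⁺] + K1K2/[H⁺]²) = 1 / (1 + 10^+1.64 + 10^-0.67)
   = 1 / (1 + 43.652 + 0.21380) = 1/44.865 = 0.02229
[CO2*] = α₀ × DIC = 0.02229 × 4.72 = 0.105 mmol/L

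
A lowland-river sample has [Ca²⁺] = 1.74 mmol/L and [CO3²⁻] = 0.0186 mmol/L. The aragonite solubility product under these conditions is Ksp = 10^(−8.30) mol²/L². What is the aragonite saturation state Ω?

Ω = 6.46

Ksp = 10^(−8.30) = 5.012×10^-9
Ω = [Ca²⁺][CO3²⁻]/Ksp = (1.74×10^-3)(0.0186×10^-3) / 5.012×10^-9 = 6.46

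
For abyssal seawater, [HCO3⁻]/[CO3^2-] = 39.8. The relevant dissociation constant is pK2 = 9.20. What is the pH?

pH = 7.60

From K2 = [H⁺][CO3^2-]/[HCO3⁻]:  pH = pK2 − log₁₀([HCO3⁻]/[CO3^2-])
log₁₀(39.8) = +1.600
pH = 9.20 − (+1.600) = 7.60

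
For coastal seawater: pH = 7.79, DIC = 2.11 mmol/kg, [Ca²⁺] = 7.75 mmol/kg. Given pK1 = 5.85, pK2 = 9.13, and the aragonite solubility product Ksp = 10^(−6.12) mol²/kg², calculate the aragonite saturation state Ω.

α₂ = 1 / (1 + [H⁺]/K2 + [H⁺]²/(K1K2)) = 1 / (1 + 10^+1.34 + 10^-0.60)
   = 1 / (1 + 21.878 + 0.25119) = 1/23.129 = 0.04324
[CO3²⁻] = α₂ × DIC = 0.04324 × 2.11 = 0.09123 mmol/kg
Ksp = 10^(−6.12) = 7.586×10^-7
Ω = [Ca²⁺][CO3²⁻]/Ksp = (7.75×10^-3)(9.123×10^-5) / 7.586×10^-7 = 0.932

Ω = 0.932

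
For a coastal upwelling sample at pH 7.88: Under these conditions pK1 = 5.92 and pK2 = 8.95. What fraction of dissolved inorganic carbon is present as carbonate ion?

α₂ = 0.0777

α₂ = 1 / (1 + [H⁺]/K2 + [H⁺]²/(K1K2)) = 1 / (1 + 10^+1.07 + 10^-0.89)
   = 1 / (1 + 11.749 + 0.12882) = 1/12.878 = 0.07765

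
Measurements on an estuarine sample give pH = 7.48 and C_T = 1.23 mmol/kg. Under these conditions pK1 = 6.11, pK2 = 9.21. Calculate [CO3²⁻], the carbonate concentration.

α₂ = 1 / (1 + [H⁺]/K2 + [H⁺]²/(K1K2)) = 1 / (1 + 10^+1.73 + 10^+0.36)
   = 1 / (1 + 53.703 + 2.2909) = 1/56.994 = 0.01755
[CO3²⁻] = α₂ × DIC = 0.01755 × 1.23 = 0.0216 mmol/kg

[CO3²⁻] = 0.0216 mmol/kg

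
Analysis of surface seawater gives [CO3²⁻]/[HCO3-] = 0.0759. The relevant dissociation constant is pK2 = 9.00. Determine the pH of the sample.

From K2 = [H⁺][CO3²⁻]/[HCO3-]:  pH = pK2 + log₁₀([CO3²⁻]/[HCO3-])
log₁₀(0.0759) = -1.120
pH = 9.00 + (-1.120) = 7.88

pH = 7.88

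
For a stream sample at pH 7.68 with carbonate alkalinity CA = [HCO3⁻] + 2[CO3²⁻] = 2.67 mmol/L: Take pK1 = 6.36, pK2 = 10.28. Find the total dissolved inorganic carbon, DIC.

CA = [HCO3⁻] + 2[CO3²⁻] = (α₁ + 2α₂)·DIC
At pH 7.68: [H⁺]/K1 = 10^-1.32 = 0.047863, K2/[H⁺] = 10^-2.60 = 0.0025119
α₁ = 1/(1 + 0.047863 + 0.0025119) = 1/1.0504 = 0.9520; α₂ = α₁·K2/[H⁺] = 0.002391
α₁ + 2α₂ = 0.9568
DIC = CA / (α₁ + 2α₂) = 2.67 / 0.9568 = 2.79 mmol/L

DIC = 2.79 mmol/L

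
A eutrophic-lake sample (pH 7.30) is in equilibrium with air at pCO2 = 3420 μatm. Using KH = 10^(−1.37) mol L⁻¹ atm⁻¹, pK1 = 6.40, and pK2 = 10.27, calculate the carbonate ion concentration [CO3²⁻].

[CO2*] = KH · pCO2 = 10^(−1.37) × 3420×10^-6 = 1.459×10^-4 mol/L
α₀ = 1/(1 + K1/[H⁺] + K1K2/[H⁺]²) = 1/(1 + 10^+0.90 + 10^-2.07) = 0.1117
DIC = [CO2*]/α₀ = 1.459×10^-4 / 0.1117 = 1.306 mmol/L
[CO3²⁻] = α₂·DIC; α₂ = 0.0009508, so [CO3²⁻] = 0.0009508 × 1.306 = 0.00124 mmol/L = 1.24 μmol/L

[CO3²⁻] = 1.24 μmol/L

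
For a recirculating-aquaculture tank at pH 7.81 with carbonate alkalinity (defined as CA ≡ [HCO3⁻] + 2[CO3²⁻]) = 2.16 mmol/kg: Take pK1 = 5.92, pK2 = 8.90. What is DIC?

DIC = 2.03 mmol/kg

CA = [HCO3⁻] + 2[CO3²⁻] = (α₁ + 2α₂)·DIC
At pH 7.81: [H⁺]/K1 = 10^-1.89 = 0.012882, K2/[H⁺] = 10^-1.09 = 0.081283
α₁ = 1/(1 + 0.012882 + 0.081283) = 1/1.0942 = 0.9139; α₂ = α₁·K2/[H⁺] = 0.07429
α₁ + 2α₂ = 1.0625
DIC = CA / (α₁ + 2α₂) = 2.16 / 1.0625 = 2.03 mmol/kg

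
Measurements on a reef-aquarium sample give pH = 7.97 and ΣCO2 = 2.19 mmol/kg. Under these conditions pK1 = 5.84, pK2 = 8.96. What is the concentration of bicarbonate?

[HCO3⁻] = 1.97 mmol/kg

α₁ = 1 / (1 + [H⁺]/K1 + K2/[H⁺]) = 1 / (1 + 10^-2.13 + 10^-0.99)
   = 1 / (1 + 0.0074131 + 0.10233) = 1/1.1097 = 0.9011
[HCO3⁻] = α₁ × DIC = 0.9011 × 2.19 = 1.97 mmol/kg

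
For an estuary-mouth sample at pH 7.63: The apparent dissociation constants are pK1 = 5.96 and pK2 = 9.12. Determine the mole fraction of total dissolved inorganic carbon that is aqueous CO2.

α₀ = 1 / (1 + K1/[H⁺] + K1K2/[H⁺]²) = 1 / (1 + 10^+1.67 + 10^+0.18)
   = 1 / (1 + 46.774 + 1.5136) = 1/49.287 = 0.02029

α₀ = 0.0203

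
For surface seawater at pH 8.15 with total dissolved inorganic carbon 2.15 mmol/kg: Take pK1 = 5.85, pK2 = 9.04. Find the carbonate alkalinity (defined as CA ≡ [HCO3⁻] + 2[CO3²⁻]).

CA = 2.38 mmol/kg

CA = [HCO3⁻] + 2[CO3²⁻] = (α₁ + 2α₂)·DIC
At pH 8.15: [H⁺]/K1 = 10^-2.30 = 0.0050119, K2/[H⁺] = 10^-0.89 = 0.12882
α₁ = 1/(1 + 0.0050119 + 0.12882) = 1/1.1338 = 0.8820; α₂ = α₁·K2/[H⁺] = 0.1136
α₁ + 2α₂ = 1.1092
CA = 1.1092 × 2.15 = 2.38 mmol/kg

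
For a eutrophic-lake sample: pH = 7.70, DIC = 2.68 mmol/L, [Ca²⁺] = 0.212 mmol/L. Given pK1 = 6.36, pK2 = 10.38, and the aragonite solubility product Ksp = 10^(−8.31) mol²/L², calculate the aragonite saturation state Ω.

Ω = 0.231

α₂ = 1 / (1 + [H⁺]/K2 + [H⁺]²/(K1K2)) = 1 / (1 + 10^+2.68 + 10^+1.34)
   = 1 / (1 + 478.63 + 21.878) = 1/501.51 = 0.001994
[CO3²⁻] = α₂ × DIC = 0.001994 × 2.68 = 0.005344 mmol/L = 5.344 μmol/L
Ksp = 10^(−8.31) = 4.898×10^-9
Ω = [Ca²⁺][CO3²⁻]/Ksp = (0.212×10^-3)(5.344×10^-6) / 4.898×10^-9 = 0.231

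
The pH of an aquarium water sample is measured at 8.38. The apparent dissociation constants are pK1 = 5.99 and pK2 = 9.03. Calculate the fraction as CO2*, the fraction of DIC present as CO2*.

α₀ = 1 / (1 + K1/[H⁺] + K1K2/[H⁺]²) = 1 / (1 + 10^+2.39 + 10^+1.74)
   = 1 / (1 + 245.47 + 54.954) = 1/301.42 = 0.003318

α₀ = 0.00332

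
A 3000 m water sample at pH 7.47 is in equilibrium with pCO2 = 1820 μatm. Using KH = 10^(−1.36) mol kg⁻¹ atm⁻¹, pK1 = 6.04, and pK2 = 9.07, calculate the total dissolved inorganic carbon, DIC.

DIC = 2.27 mmol/kg

[CO2*] = KH · pCO2 = 10^(−1.36) × 1820×10^-6 = 7.945×10^-5 mol/kg
α₀ = 1/(1 + K1/[H⁺] + K1K2/[H⁺]²) = 1/(1 + 10^+1.43 + 10^-0.17) = 0.03498
DIC = [CO2*]/α₀ = 7.945×10^-5 / 0.03498 = 2.27 mmol/kg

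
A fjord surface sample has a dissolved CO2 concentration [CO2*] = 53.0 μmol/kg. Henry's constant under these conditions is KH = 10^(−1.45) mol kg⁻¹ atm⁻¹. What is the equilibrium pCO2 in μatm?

KH = 10^(−1.45) = 3.548×10^-2 mol kg⁻¹ atm⁻¹
pCO2 = [CO2*]/KH = 53.0×10^-6 / 3.548×10^-2 = 1.49×10^-3 atm = 1490 μatm

pCO2 = 1490 μatm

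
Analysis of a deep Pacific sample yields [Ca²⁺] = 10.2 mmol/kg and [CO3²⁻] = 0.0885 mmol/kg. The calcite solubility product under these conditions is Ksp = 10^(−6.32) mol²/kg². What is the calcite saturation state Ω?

Ksp = 10^(−6.32) = 4.786×10^-7
Ω = [Ca²⁺][CO3²⁻]/Ksp = (10.2×10^-3)(0.0885×10^-3) / 4.786×10^-7 = 1.89

Ω = 1.89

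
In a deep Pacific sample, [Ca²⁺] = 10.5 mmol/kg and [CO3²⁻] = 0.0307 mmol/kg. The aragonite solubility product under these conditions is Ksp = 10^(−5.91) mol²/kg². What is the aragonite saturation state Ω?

Ksp = 10^(−5.91) = 1.230×10^-6
Ω = [Ca²⁺][CO3²⁻]/Ksp = (10.5×10^-3)(0.0307×10^-3) / 1.230×10^-6 = 0.262

Ω = 0.262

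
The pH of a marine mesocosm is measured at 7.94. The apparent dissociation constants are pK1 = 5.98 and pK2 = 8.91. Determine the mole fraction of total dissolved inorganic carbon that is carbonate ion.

α₂ = 0.0958

α₂ = 1 / (1 + [H⁺]/K2 + [H⁺]²/(K1K2)) = 1 / (1 + 10^+0.97 + 10^-0.99)
   = 1 / (1 + 9.3325 + 0.10233) = 1/10.435 = 0.09583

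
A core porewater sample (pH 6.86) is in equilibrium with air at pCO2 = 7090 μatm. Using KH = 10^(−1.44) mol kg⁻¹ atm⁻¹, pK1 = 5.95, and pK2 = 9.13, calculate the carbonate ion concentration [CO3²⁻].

[CO3²⁻] = 11.2 μmol/kg

[CO2*] = KH · pCO2 = 10^(−1.44) × 7090×10^-6 = 2.574×10^-4 mol/kg
α₀ = 1/(1 + K1/[H⁺] + K1K2/[H⁺]²) = 1/(1 + 10^+0.91 + 10^-1.36) = 0.1090
DIC = [CO2*]/α₀ = 2.574×10^-4 / 0.1090 = 2.361 mmol/kg
[CO3²⁻] = α₂·DIC; α₂ = 0.004759, so [CO3²⁻] = 0.004759 × 2.361 = 0.0112 mmol/kg = 11.2 μmol/kg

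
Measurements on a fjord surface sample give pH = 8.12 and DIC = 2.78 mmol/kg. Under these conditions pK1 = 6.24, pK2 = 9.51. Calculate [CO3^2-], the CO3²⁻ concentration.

[CO3²⁻] = 0.107 mmol/kg

α₂ = 1 / (1 + [H⁺]/K2 + [H⁺]²/(K1K2)) = 1 / (1 + 10^+1.39 + 10^-0.49)
   = 1 / (1 + 24.547 + 0.32359) = 1/25.871 = 0.03865
[CO3²⁻] = α₂ × DIC = 0.03865 × 2.78 = 0.107 mmol/kg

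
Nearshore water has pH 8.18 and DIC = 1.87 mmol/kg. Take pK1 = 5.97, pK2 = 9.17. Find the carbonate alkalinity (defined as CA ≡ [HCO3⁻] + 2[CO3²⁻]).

CA = 2.03 mmol/kg

CA = [HCO3⁻] + 2[CO3²⁻] = (α₁ + 2α₂)·DIC
At pH 8.18: [H⁺]/K1 = 10^-2.21 = 0.0061660, K2/[H⁺] = 10^-0.99 = 0.10233
α₁ = 1/(1 + 0.0061660 + 0.10233) = 1/1.1085 = 0.9021; α₂ = α₁·K2/[H⁺] = 0.09231
α₁ + 2α₂ = 1.0868
CA = 1.0868 × 1.87 = 2.03 mmol/kg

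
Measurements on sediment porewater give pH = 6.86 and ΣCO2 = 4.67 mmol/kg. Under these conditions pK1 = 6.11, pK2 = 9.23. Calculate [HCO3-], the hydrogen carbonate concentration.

[HCO3⁻] = 3.95 mmol/kg

α₁ = 1 / (1 + [H⁺]/K1 + K2/[H⁺]) = 1 / (1 + 10^-0.75 + 10^-2.37)
   = 1 / (1 + 0.17783 + 0.0042658) = 1/1.1821 = 0.8460
[HCO3⁻] = α₁ × DIC = 0.8460 × 4.67 = 3.95 mmol/kg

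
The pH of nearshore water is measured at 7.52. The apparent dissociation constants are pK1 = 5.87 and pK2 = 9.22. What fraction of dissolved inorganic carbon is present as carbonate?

α₂ = 0.0191

α₂ = 1 / (1 + [H⁺]/K2 + [H⁺]²/(K1K2)) = 1 / (1 + 10^+1.70 + 10^+0.05)
   = 1 / (1 + 50.119 + 1.1220) = 1/52.241 = 0.01914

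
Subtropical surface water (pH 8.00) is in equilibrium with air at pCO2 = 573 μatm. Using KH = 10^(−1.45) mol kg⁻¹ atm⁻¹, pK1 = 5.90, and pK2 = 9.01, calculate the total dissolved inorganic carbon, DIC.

[CO2*] = KH · pCO2 = 10^(−1.45) × 573×10^-6 = 2.033×10^-5 mol/kg
α₀ = 1/(1 + K1/[H⁺] + K1K2/[H⁺]²) = 1/(1 + 10^+2.10 + 10^+1.09) = 0.007184
DIC = [CO2*]/α₀ = 2.033×10^-5 / 0.007184 = 2.83 mmol/kg

DIC = 2.83 mmol/kg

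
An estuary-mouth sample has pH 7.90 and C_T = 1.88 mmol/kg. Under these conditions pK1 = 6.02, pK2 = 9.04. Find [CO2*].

[CO2*] = 0.0228 mmol/kg

α₀ = 1 / (1 + K1/[H⁺] + K1K2/[H⁺]²) = 1 / (1 + 10^+1.88 + 10^+0.74)
   = 1 / (1 + 75.858 + 5.4954) = 1/82.353 = 0.01214
[CO2*] = α₀ × DIC = 0.01214 × 1.88 = 0.0228 mmol/kg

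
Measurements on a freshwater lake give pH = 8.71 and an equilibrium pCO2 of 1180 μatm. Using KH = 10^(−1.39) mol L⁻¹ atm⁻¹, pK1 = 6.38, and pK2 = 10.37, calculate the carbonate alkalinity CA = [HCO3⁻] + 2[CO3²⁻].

CA = 10.7 mmol/L

[CO2*] = KH · pCO2 = 10^(−1.39) × 1180×10^-6 = 4.807×10^-5 mol/L
α₀ = 1/(1 + K1/[H⁺] + K1K2/[H⁺]²) = 1/(1 + 10^+2.33 + 10^+0.67) = 0.004556
DIC = [CO2*]/α₀ = 4.807×10^-5 / 0.004556 = 10.55 mmol/L
CA = (α₁ + 2α₂)·DIC = (0.9741 + 2×0.02131) × 10.55 = 10.7 mmol/L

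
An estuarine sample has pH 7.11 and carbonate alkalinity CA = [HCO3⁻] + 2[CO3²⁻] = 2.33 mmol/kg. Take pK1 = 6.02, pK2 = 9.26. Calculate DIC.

CA = [HCO3⁻] + 2[CO3²⁻] = (α₁ + 2α₂)·DIC
At pH 7.11: [H⁺]/K1 = 10^-1.09 = 0.081283, K2/[H⁺] = 10^-2.15 = 0.0070795
α₁ = 1/(1 + 0.081283 + 0.0070795) = 1/1.0884 = 0.9188; α₂ = α₁·K2/[H⁺] = 0.006505
α₁ + 2α₂ = 0.9318
DIC = CA / (α₁ + 2α₂) = 2.33 / 0.9318 = 2.50 mmol/kg

DIC = 2.50 mmol/kg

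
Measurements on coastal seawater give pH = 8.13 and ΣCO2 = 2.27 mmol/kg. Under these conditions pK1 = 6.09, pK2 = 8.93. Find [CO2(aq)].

[CO2*] = 17.7 μmol/kg

α₀ = 1 / (1 + K1/[H⁺] + K1K2/[H⁺]²) = 1 / (1 + 10^+2.04 + 10^+1.24)
   = 1 / (1 + 109.65 + 17.378) = 1/128.03 = 0.007811
[CO2*] = α₀ × DIC = 0.007811 × 2.27 = 0.0177 mmol/kg = 17.7 μmol/kg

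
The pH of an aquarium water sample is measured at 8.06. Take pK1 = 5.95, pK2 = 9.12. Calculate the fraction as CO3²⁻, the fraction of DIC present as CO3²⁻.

α₂ = 1 / (1 + [H⁺]/K2 + [H⁺]²/(K1K2)) = 1 / (1 + 10^+1.06 + 10^-1.05)
   = 1 / (1 + 11.482 + 0.089125) = 1/12.571 = 0.07955

α₂ = 0.0796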